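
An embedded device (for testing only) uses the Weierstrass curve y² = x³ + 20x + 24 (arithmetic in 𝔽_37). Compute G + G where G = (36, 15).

tangent at (36, 15): λ = (3·36² + 20)/(2·15) ≡ 23/30. 30⁻¹ ≡ 21 (mod 37) since 30·21 = 630 ≡ 1, so λ ≡ 23·21 ≡ 2.
  x = λ² - 36 - 36 = 4 - 72 ≡ 6; y = λ·(36 - 6) - 15 ≡ 8. → (6, 8)

(6, 8)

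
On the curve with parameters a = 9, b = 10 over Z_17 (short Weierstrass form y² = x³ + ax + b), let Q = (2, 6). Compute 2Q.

tangent at (2, 6): λ = (3·2² + 9)/(2·6) ≡ 4/12. 12⁻¹ ≡ 10 (mod 17) since 12·10 = 120 ≡ 1, so λ ≡ 4·10 ≡ 6.
  x = λ² - 2 - 2 = 36 - 4 ≡ 15; y = λ·(2 - 15) - 6 ≡ 1. → (15, 1)

(15, 1)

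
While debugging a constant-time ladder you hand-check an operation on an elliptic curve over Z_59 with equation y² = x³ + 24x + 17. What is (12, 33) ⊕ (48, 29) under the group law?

(50, 4)

(12, 33) + (48, 29). λ = (29 - 33)/(48 - 12) ≡ 55/36 mod 59. 36⁻¹ ≡ 41 (mod 59), so λ ≡ 13.
  x = λ² - 12 - 48 = 169 - 60 ≡ 50; y = λ·(12 - 50) - 33 ≡ 4. → (50, 4)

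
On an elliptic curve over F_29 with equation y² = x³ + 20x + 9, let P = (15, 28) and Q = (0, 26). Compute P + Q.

(1, 28)

(15, 28) + (0, 26). λ = (26 - 28)/(0 - 15) ≡ 27/14 mod 29. 14⁻¹ ≡ 27 (mod 29), so λ ≡ 4.
  x = λ² - 15 - 0 = 16 - 15 ≡ 1; y = λ·(15 - 1) - 28 ≡ 28. → (1, 28)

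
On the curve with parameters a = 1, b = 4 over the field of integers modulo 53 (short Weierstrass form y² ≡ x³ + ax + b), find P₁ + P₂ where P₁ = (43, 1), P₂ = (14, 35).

(43, 1) + (14, 35). λ = (35 - 1)/(14 - 43) ≡ 34/24 mod 53. 24⁻¹ ≡ 42 (mod 53) since 24·42 = 1008 ≡ 1, so λ ≡ 50.
  x = λ² - 43 - 14 = 2500 - 57 ≡ 5; y = λ·(43 - 5) - 1 ≡ 44. → (5, 44)

(5, 44)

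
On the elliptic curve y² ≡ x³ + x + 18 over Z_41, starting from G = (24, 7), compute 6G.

Double-and-add on 6 = (110)₂. Start with G = (24, 7) for the leading 1-bit.
double: tangent at (24, 7): λ = (3·24² + 1)/(2·7) ≡ 7/14. 14⁻¹ ≡ 3 (mod 41), so λ ≡ 7·3 ≡ 21.
  x = λ² - 24 - 24 = 441 - 48 ≡ 24; y = λ·(24 - 24) - 7 ≡ 34. → (24, 34)
add G: (24, 34) + (24, 7): same x and y₁ ≡ -y₂, so the sum is 𝒪.
double: 𝒪 + 𝒪 = 𝒪 (identity).

O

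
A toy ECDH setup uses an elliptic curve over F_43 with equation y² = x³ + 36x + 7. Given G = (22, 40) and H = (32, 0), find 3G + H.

(20, 16)

First 3G:
Repeated addition: build up to 3G.
2G: tangent at (22, 40): λ = (3·22² + 36)/(2·40) ≡ 26/37. 37⁻¹ ≡ 7 (mod 43) since 37·7 = 259 ≡ 1, so λ ≡ 26·7 ≡ 10.
  x = λ² - 22 - 22 = 100 - 44 ≡ 13; y = λ·(22 - 13) - 40 ≡ 7. → (13, 7)
3G: (13, 7) + (22, 40). λ = (40 - 7)/(22 - 13) ≡ 33/9 mod 43. 9⁻¹ ≡ 24 (mod 43), so λ ≡ 18.
  x = λ² - 13 - 22 = 324 - 35 ≡ 31; y = λ·(13 - 31) - 7 ≡ 13. → (31, 13)
3G = (31, 13).
Finally 3G + H:
(31, 13) + (32, 0). λ = (0 - 13)/(32 - 31) ≡ 30/1 mod 43. 1⁻¹ ≡ 1 (mod 43), so λ ≡ 30.
  x = λ² - 31 - 32 = 900 - 63 ≡ 20; y = λ·(31 - 20) - 13 ≡ 16. → (20, 16)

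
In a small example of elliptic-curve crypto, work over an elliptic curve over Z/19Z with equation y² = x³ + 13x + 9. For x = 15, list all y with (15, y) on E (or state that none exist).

x³ + 13x + 9 = 3579 ≡ 7 (mod 19).
Square roots of 7 mod 19: 8 and 11 (since 8² = 64 ≡ 7).

8, 11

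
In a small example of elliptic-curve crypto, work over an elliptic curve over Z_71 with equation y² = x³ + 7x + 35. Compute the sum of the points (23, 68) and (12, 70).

(23, 68) + (12, 70). λ = (70 - 68)/(12 - 23) ≡ 2/60 mod 71. 60⁻¹ ≡ 58 (mod 71) since 60·58 = 3480 ≡ 1, so λ ≡ 45.
  x = λ² - 23 - 12 = 2025 - 35 ≡ 2; y = λ·(23 - 2) - 68 ≡ 25. → (2, 25)

(2, 25)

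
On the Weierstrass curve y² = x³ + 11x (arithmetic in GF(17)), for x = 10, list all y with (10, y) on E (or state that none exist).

none

x³ + 11x + 0 = 1110 ≡ 5 (mod 17).
5 is a non-residue mod 17; no y exists.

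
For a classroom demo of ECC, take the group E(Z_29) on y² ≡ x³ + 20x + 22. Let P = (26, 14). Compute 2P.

tangent at (26, 14): λ = (3·26² + 20)/(2·14) ≡ 18/28. 28⁻¹ ≡ 28 (mod 29), so λ ≡ 18·28 ≡ 11.
  x = λ² - 26 - 26 = 121 - 52 ≡ 11; y = λ·(26 - 11) - 14 ≡ 6. → (11, 6)

(11, 6)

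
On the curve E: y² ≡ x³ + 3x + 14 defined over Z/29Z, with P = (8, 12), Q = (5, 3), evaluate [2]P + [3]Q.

(5, 26)

First 2P:
Repeated addition: build up to 2P.
2P: tangent at (8, 12): λ = (3·8² + 3)/(2·12) ≡ 21/24. 24⁻¹ ≡ 23 (mod 29) since 24·23 = 552 ≡ 1, so λ ≡ 21·23 ≡ 19.
  x = λ² - 8 - 8 = 361 - 16 ≡ 26; y = λ·(8 - 26) - 12 ≡ 23. → (26, 23)
2P = (26, 23).
Next 3Q:
Repeated addition: build up to 3Q.
2Q: tangent at (5, 3): λ = (3·5² + 3)/(2·3) ≡ 20/6. 6⁻¹ ≡ 5 (mod 29), so λ ≡ 20·5 ≡ 13.
  x = λ² - 5 - 5 = 169 - 10 ≡ 14; y = λ·(5 - 14) - 3 ≡ 25. → (14, 25)
3Q: (14, 25) + (5, 3). λ = (3 - 25)/(5 - 14) ≡ 7/20 mod 29. 20⁻¹ ≡ 16 (mod 29), so λ ≡ 25.
  x = λ² - 14 - 5 = 625 - 19 ≡ 26; y = λ·(14 - 26) - 25 ≡ 23. → (26, 23)
3Q = (26, 23).
Finally 2P + 3Q:
tangent at (26, 23): λ = (3·26² + 3)/(2·23) ≡ 1/17. 17⁻¹ ≡ 12 (mod 29), so λ ≡ 1·12 ≡ 12.
  x = λ² - 26 - 26 = 144 - 52 ≡ 5; y = λ·(26 - 5) - 23 ≡ 26. → (5, 26)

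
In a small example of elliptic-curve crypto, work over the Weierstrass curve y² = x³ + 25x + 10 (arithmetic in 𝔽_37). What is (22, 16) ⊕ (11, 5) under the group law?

(5, 1)

(22, 16) + (11, 5). λ = (5 - 16)/(11 - 22) ≡ 26/26 mod 37. 26⁻¹ ≡ 10 (mod 37), so λ ≡ 1.
  x = λ² - 22 - 11 = 1 - 33 ≡ 5; y = λ·(22 - 5) - 16 ≡ 1. → (5, 1)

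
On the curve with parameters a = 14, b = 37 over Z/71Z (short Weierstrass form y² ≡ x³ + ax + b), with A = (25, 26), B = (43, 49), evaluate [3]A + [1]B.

First 3A:
Repeated addition: build up to 3A.
2A: tangent at (25, 26): λ = (3·25² + 14)/(2·26) ≡ 43/52. 52⁻¹ ≡ 56 (mod 71), so λ ≡ 43·56 ≡ 65.
  x = λ² - 25 - 25 = 4225 - 50 ≡ 57; y = λ·(25 - 57) - 26 ≡ 24. → (57, 24)
3A: (57, 24) + (25, 26). λ = (26 - 24)/(25 - 57) ≡ 2/39 mod 71. 39⁻¹ ≡ 51 (mod 71), so λ ≡ 31.
  x = λ² - 57 - 25 = 961 - 82 ≡ 27; y = λ·(57 - 27) - 24 ≡ 54. → (27, 54)
3A = (27, 54).
Finally 3A + B:
(27, 54) + (43, 49). λ = (49 - 54)/(43 - 27) ≡ 66/16 mod 71. 16⁻¹ ≡ 40 (mod 71), so λ ≡ 13.
  x = λ² - 27 - 43 = 169 - 70 ≡ 28; y = λ·(27 - 28) - 54 ≡ 4. → (28, 4)

(28, 4)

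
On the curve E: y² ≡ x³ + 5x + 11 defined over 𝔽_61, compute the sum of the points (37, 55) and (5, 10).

(37, 55) + (5, 10). λ = (10 - 55)/(5 - 37) ≡ 16/29 mod 61. 29⁻¹ ≡ 40 (mod 61), so λ ≡ 30.
  x = λ² - 37 - 5 = 900 - 42 ≡ 4; y = λ·(37 - 4) - 55 ≡ 20. → (4, 20)

(4, 20)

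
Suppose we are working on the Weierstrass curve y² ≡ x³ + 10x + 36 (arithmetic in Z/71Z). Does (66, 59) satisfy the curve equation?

no

y² = 59² ≡ 2; x³ + 10x + 36 = 288192 ≡ 3 (mod 71). 2 ≠ 3.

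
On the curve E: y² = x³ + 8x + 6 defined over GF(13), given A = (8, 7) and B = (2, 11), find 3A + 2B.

First 3A:
Repeated addition: build up to 3A.
2A: tangent at (8, 7): λ = (3·8² + 8)/(2·7) ≡ 5/1. 1⁻¹ ≡ 1 (mod 13), so λ ≡ 5·1 ≡ 5.
  x = λ² - 8 - 8 = 25 - 16 ≡ 9; y = λ·(8 - 9) - 7 ≡ 1. → (9, 1)
3A: (9, 1) + (8, 7). λ = (7 - 1)/(8 - 9) ≡ 6/12 mod 13. 12⁻¹ ≡ 12 (mod 13) since 12·12 = 144 ≡ 1, so λ ≡ 7.
  x = λ² - 9 - 8 = 49 - 17 ≡ 6; y = λ·(9 - 6) - 1 ≡ 7. → (6, 7)
3A = (6, 7).
Next 2B:
Repeated addition: build up to 2B.
2B: tangent at (2, 11): λ = (3·2² + 8)/(2·11) ≡ 7/9. 9⁻¹ ≡ 3 (mod 13) since 9·3 = 27 ≡ 1, so λ ≡ 7·3 ≡ 8.
  x = λ² - 2 - 2 = 64 - 4 ≡ 8; y = λ·(2 - 8) - 11 ≡ 6. → (8, 6)
2B = (8, 6).
Finally 3A + 2B:
(6, 7) + (8, 6). λ = (6 - 7)/(8 - 6) ≡ 12/2 mod 13. 2⁻¹ ≡ 7 (mod 13) since 2·7 = 14 ≡ 1, so λ ≡ 6.
  x = λ² - 6 - 8 = 36 - 14 ≡ 9; y = λ·(6 - 9) - 7 ≡ 1. → (9, 1)

(9, 1)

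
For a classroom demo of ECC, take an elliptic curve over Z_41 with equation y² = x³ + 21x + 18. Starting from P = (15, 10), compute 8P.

(15, 31)

Double-and-add on 8 = (1000)₂. Start with P = (15, 10) for the leading 1-bit.
double: tangent at (15, 10): λ = (3·15² + 21)/(2·10) ≡ 40/20. 20⁻¹ ≡ 39 (mod 41), so λ ≡ 40·39 ≡ 2.
  x = λ² - 15 - 15 = 4 - 30 ≡ 15; y = λ·(15 - 15) - 10 ≡ 31. → (15, 31)
double: tangent at (15, 31): λ = (3·15² + 21)/(2·31) ≡ 40/21. 21⁻¹ ≡ 2 (mod 41), so λ ≡ 40·2 ≡ 39.
  x = λ² - 15 - 15 = 1521 - 30 ≡ 15; y = λ·(15 - 15) - 31 ≡ 10. → (15, 10)
double: tangent at (15, 10): λ = (3·15² + 21)/(2·10) ≡ 40/20. 20⁻¹ ≡ 39 (mod 41), so λ ≡ 40·39 ≡ 2.
  x = λ² - 15 - 15 = 4 - 30 ≡ 15; y = λ·(15 - 15) - 10 ≡ 31. → (15, 31)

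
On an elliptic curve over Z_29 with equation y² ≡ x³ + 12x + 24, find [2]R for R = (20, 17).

(9, 22)

tangent at (20, 17): λ = (3·20² + 12)/(2·17) ≡ 23/5. 5⁻¹ ≡ 6 (mod 29), so λ ≡ 23·6 ≡ 22.
  x = λ² - 20 - 20 = 484 - 40 ≡ 9; y = λ·(20 - 9) - 17 ≡ 22. → (9, 22)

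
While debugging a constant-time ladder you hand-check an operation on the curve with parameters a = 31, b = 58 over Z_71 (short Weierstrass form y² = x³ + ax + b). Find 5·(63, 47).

Write P = (63, 47).
Double-and-add on 5 = (101)₂. Start with P = (63, 47) for the leading 1-bit.
double: tangent at (63, 47): λ = (3·63² + 31)/(2·47) ≡ 10/23. 23⁻¹ ≡ 34 (mod 71), so λ ≡ 10·34 ≡ 56.
  x = λ² - 63 - 63 = 3136 - 126 ≡ 28; y = λ·(63 - 28) - 47 ≡ 67. → (28, 67)
double: tangent at (28, 67): λ = (3·28² + 31)/(2·67) ≡ 40/63. 63⁻¹ ≡ 62 (mod 71), so λ ≡ 40·62 ≡ 66.
  x = λ² - 28 - 28 = 4356 - 56 ≡ 40; y = λ·(28 - 40) - 67 ≡ 64. → (40, 64)
add P: (40, 64) + (63, 47). λ = (47 - 64)/(63 - 40) ≡ 54/23 mod 71. 23⁻¹ ≡ 34 (mod 71), so λ ≡ 61.
  x = λ² - 40 - 63 = 3721 - 103 ≡ 68; y = λ·(40 - 68) - 64 ≡ 3. → (68, 3)

(68, 3)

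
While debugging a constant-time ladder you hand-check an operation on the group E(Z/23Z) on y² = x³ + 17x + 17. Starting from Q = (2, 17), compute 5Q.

Repeated addition: build up to 5Q.
2Q: tangent at (2, 17): λ = (3·2² + 17)/(2·17) ≡ 6/11. 11⁻¹ ≡ 21 (mod 23) since 11·21 = 231 ≡ 1, so λ ≡ 6·21 ≡ 11.
  x = λ² - 2 - 2 = 121 - 4 ≡ 2; y = λ·(2 - 2) - 17 ≡ 6. → (2, 6)
3Q: (2, 6) + (2, 17): same x and y₁ ≡ -y₂, so the sum is the point at infinity.
4Q: the point at infinity + (2, 17) = (2, 17) (identity).
5Q: tangent at (2, 17): λ = (3·2² + 17)/(2·17) ≡ 6/11. 11⁻¹ ≡ 21 (mod 23), so λ ≡ 6·21 ≡ 11.
  x = λ² - 2 - 2 = 121 - 4 ≡ 2; y = λ·(2 - 2) - 17 ≡ 6. → (2, 6)

(2, 6)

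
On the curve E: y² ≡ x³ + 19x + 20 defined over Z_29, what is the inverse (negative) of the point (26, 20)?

-(26, 20) = (26, -20 mod 29) = (26, 9).

(26, 9)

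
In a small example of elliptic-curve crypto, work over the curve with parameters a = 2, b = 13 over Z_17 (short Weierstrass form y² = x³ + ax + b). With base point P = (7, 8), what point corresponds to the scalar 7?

Double-and-add on 7 = (111)₂. Start with P = (7, 8) for the leading 1-bit.
double: tangent at (7, 8): λ = (3·7² + 2)/(2·8) ≡ 13/16. 16⁻¹ ≡ 16 (mod 17), so λ ≡ 13·16 ≡ 4.
  x = λ² - 7 - 7 = 16 - 14 ≡ 2; y = λ·(7 - 2) - 8 ≡ 12. → (2, 12)
add P: (2, 12) + (7, 8). λ = (8 - 12)/(7 - 2) ≡ 13/5 mod 17. 5⁻¹ ≡ 7 (mod 17), so λ ≡ 6.
  x = λ² - 2 - 7 = 36 - 9 ≡ 10; y = λ·(2 - 10) - 12 ≡ 8. → (10, 8)
double: tangent at (10, 8): λ = (3·10² + 2)/(2·8) ≡ 13/16. 16⁻¹ ≡ 16 (mod 17), so λ ≡ 13·16 ≡ 4.
  x = λ² - 10 - 10 = 16 - 20 ≡ 13; y = λ·(10 - 13) - 8 ≡ 14. → (13, 14)
add P: (13, 14) + (7, 8). λ = (8 - 14)/(7 - 13) ≡ 11/11 mod 17. 11⁻¹ ≡ 14 (mod 17), so λ ≡ 1.
  x = λ² - 13 - 7 = 1 - 20 ≡ 15; y = λ·(13 - 15) - 14 ≡ 1. → (15, 1)

(15, 1)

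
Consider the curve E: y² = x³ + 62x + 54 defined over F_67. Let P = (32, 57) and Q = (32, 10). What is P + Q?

O

The two points share x = 32 and their y-coordinates satisfy 57 + 10 ≡ 0 (mod 67), so they are inverses. Their sum is the point at infinity.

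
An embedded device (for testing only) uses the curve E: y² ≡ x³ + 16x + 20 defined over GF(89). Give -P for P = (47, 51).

(47, 38)

-(47, 51) = (47, -51 mod 89) = (47, 38).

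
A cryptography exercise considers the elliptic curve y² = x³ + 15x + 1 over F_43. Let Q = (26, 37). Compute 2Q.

tangent at (26, 37): λ = (3·26² + 15)/(2·37) ≡ 22/31. 31⁻¹ ≡ 25 (mod 43), so λ ≡ 22·25 ≡ 34.
  x = λ² - 26 - 26 = 1156 - 52 ≡ 29; y = λ·(26 - 29) - 37 ≡ 33. → (29, 33)

(29, 33)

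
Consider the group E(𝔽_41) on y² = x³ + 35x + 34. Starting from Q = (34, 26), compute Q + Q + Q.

Repeated addition: build up to 3Q.
2Q: tangent at (34, 26): λ = (3·34² + 35)/(2·26) ≡ 18/11. 11⁻¹ ≡ 15 (mod 41), so λ ≡ 18·15 ≡ 24.
  x = λ² - 34 - 34 = 576 - 68 ≡ 16; y = λ·(34 - 16) - 26 ≡ 37. → (16, 37)
3Q: (16, 37) + (34, 26). λ = (26 - 37)/(34 - 16) ≡ 30/18 mod 41. 18⁻¹ ≡ 16 (mod 41), so λ ≡ 29.
  x = λ² - 16 - 34 = 841 - 50 ≡ 12; y = λ·(16 - 12) - 37 ≡ 38. → (12, 38)

(12, 38)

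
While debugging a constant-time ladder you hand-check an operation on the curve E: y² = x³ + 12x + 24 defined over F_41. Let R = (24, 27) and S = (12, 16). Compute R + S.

(1, 18)

(24, 27) + (12, 16). λ = (16 - 27)/(12 - 24) ≡ 30/29 mod 41. 29⁻¹ ≡ 17 (mod 41), so λ ≡ 18.
  x = λ² - 24 - 12 = 324 - 36 ≡ 1; y = λ·(24 - 1) - 27 ≡ 18. → (1, 18)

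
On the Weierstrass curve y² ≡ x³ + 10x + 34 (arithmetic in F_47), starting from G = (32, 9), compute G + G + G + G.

Double-and-add on 4 = (100)₂. Start with G = (32, 9) for the leading 1-bit.
double: tangent at (32, 9): λ = (3·32² + 10)/(2·9) ≡ 27/18. 18⁻¹ ≡ 34 (mod 47) since 18·34 = 612 ≡ 1, so λ ≡ 27·34 ≡ 25.
  x = λ² - 32 - 32 = 625 - 64 ≡ 44; y = λ·(32 - 44) - 9 ≡ 20. → (44, 20)
double: tangent at (44, 20): λ = (3·44² + 10)/(2·20) ≡ 37/40. 40⁻¹ ≡ 20 (mod 47) since 40·20 = 800 ≡ 1, so λ ≡ 37·20 ≡ 35.
  x = λ² - 44 - 44 = 1225 - 88 ≡ 9; y = λ·(44 - 9) - 20 ≡ 30. → (9, 30)

(9, 30)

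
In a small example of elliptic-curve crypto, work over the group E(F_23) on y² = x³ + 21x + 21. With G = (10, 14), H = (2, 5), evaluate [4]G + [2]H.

O

First 4G:
Double-and-add on 4 = (100)₂. Start with G = (10, 14) for the leading 1-bit.
double: tangent at (10, 14): λ = (3·10² + 21)/(2·14) ≡ 22/5. 5⁻¹ ≡ 14 (mod 23) since 5·14 = 70 ≡ 1, so λ ≡ 22·14 ≡ 9.
  x = λ² - 10 - 10 = 81 - 20 ≡ 15; y = λ·(10 - 15) - 14 ≡ 10. → (15, 10)
double: tangent at (15, 10): λ = (3·15² + 21)/(2·10) ≡ 6/20. 20⁻¹ ≡ 15 (mod 23) since 20·15 = 300 ≡ 1, so λ ≡ 6·15 ≡ 21.
  x = λ² - 15 - 15 = 441 - 30 ≡ 20; y = λ·(15 - 20) - 10 ≡ 0. → (20, 0)
4G = (20, 0).
Next 2H:
Repeated addition: build up to 2H.
2H: tangent at (2, 5): λ = (3·2² + 21)/(2·5) ≡ 10/10. 10⁻¹ ≡ 7 (mod 23) since 10·7 = 70 ≡ 1, so λ ≡ 10·7 ≡ 1.
  x = λ² - 2 - 2 = 1 - 4 ≡ 20; y = λ·(2 - 20) - 5 ≡ 0. → (20, 0)
2H = (20, 0).
Finally 4G + 2H:
(20, 0) + (20, 0): same x and y₁ ≡ -y₂, so the sum is ∞.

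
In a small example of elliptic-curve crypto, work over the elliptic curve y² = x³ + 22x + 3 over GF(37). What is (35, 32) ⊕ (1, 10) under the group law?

(26, 13)

(35, 32) + (1, 10). λ = (10 - 32)/(1 - 35) ≡ 15/3 mod 37. 3⁻¹ ≡ 25 (mod 37), so λ ≡ 5.
  x = λ² - 35 - 1 = 25 - 36 ≡ 26; y = λ·(35 - 26) - 32 ≡ 13. → (26, 13)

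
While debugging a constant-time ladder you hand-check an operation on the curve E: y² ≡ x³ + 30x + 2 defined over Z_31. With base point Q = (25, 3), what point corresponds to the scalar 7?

(27, 2)

Double-and-add on 7 = (111)₂. Start with Q = (25, 3) for the leading 1-bit.
double: tangent at (25, 3): λ = (3·25² + 30)/(2·3) ≡ 14/6. 6⁻¹ ≡ 26 (mod 31), so λ ≡ 14·26 ≡ 23.
  x = λ² - 25 - 25 = 529 - 50 ≡ 14; y = λ·(25 - 14) - 3 ≡ 2. → (14, 2)
add Q: (14, 2) + (25, 3). λ = (3 - 2)/(25 - 14) ≡ 1/11 mod 31. 11⁻¹ ≡ 17 (mod 31), so λ ≡ 17.
  x = λ² - 14 - 25 = 289 - 39 ≡ 2; y = λ·(14 - 2) - 2 ≡ 16. → (2, 16)
double: tangent at (2, 16): λ = (3·2² + 30)/(2·16) ≡ 11/1. 1⁻¹ ≡ 1 (mod 31) since 1·1 = 1 ≡ 1, so λ ≡ 11·1 ≡ 11.
  x = λ² - 2 - 2 = 121 - 4 ≡ 24; y = λ·(2 - 24) - 16 ≡ 21. → (24, 21)
add Q: (24, 21) + (25, 3). λ = (3 - 21)/(25 - 24) ≡ 13/1 mod 31. 1⁻¹ ≡ 1 (mod 31) since 1·1 = 1 ≡ 1, so λ ≡ 13.
  x = λ² - 24 - 25 = 169 - 49 ≡ 27; y = λ·(24 - 27) - 21 ≡ 2. → (27, 2)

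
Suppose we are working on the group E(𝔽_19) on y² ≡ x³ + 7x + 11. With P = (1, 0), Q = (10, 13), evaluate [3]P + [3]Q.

First 3P:
Repeated addition: build up to 3P.
2P: (1, 0) + (1, 0): same x and y₁ ≡ -y₂, so the sum is O.
3P: O + (1, 0) = (1, 0) (identity).
3P = (1, 0).
Next 3Q:
Repeated addition: build up to 3Q.
2Q: tangent at (10, 13): λ = (3·10² + 7)/(2·13) ≡ 3/7. 7⁻¹ ≡ 11 (mod 19) since 7·11 = 77 ≡ 1, so λ ≡ 3·11 ≡ 14.
  x = λ² - 10 - 10 = 196 - 20 ≡ 5; y = λ·(10 - 5) - 13 ≡ 0. → (5, 0)
3Q: (5, 0) + (10, 13). λ = (13 - 0)/(10 - 5) ≡ 13/5 mod 19. 5⁻¹ ≡ 4 (mod 19), so λ ≡ 14.
  x = λ² - 5 - 10 = 196 - 15 ≡ 10; y = λ·(5 - 10) - 0 ≡ 6. → (10, 6)
3Q = (10, 6).
Finally 3P + 3Q:
(1, 0) + (10, 6). λ = (6 - 0)/(10 - 1) ≡ 6/9 mod 19. 9⁻¹ ≡ 17 (mod 19), so λ ≡ 7.
  x = λ² - 1 - 10 = 49 - 11 ≡ 0; y = λ·(1 - 0) - 0 ≡ 7. → (0, 7)

(0, 7)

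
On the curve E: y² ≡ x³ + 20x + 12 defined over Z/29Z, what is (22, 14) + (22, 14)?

tangent at (22, 14): λ = (3·22² + 20)/(2·14) ≡ 22/28. 28⁻¹ ≡ 28 (mod 29), so λ ≡ 22·28 ≡ 7.
  x = λ² - 22 - 22 = 49 - 44 ≡ 5; y = λ·(22 - 5) - 14 ≡ 18. → (5, 18)

(5, 18)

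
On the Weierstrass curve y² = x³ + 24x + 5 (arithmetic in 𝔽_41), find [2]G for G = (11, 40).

tangent at (11, 40): λ = (3·11² + 24)/(2·40) ≡ 18/39. 39⁻¹ ≡ 20 (mod 41), so λ ≡ 18·20 ≡ 32.
  x = λ² - 11 - 11 = 1024 - 22 ≡ 18; y = λ·(11 - 18) - 40 ≡ 23. → (18, 23)

(18, 23)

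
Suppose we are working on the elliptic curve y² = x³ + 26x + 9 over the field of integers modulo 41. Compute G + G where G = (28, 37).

(26, 4)

tangent at (28, 37): λ = (3·28² + 26)/(2·37) ≡ 0/33. 33⁻¹ ≡ 5 (mod 41), so λ ≡ 0·5 ≡ 0.
  x = λ² - 28 - 28 = 0 - 56 ≡ 26; y = λ·(28 - 26) - 37 ≡ 4. → (26, 4)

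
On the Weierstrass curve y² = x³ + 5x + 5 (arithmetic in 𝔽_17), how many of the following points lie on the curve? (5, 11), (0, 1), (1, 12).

(5, 11): 11² ≡ 2, rhs ≡ 2 → on.
(0, 1): 1² ≡ 1, rhs ≡ 5 → off.
(1, 12): 12² ≡ 8, rhs ≡ 11 → off.

1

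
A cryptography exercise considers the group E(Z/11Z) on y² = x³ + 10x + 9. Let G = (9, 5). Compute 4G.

(1, 3)

Double-and-add on 4 = (100)₂. Start with G = (9, 5) for the leading 1-bit.
double: tangent at (9, 5): λ = (3·9² + 10)/(2·5) ≡ 0/10. 10⁻¹ ≡ 10 (mod 11), so λ ≡ 0·10 ≡ 0.
  x = λ² - 9 - 9 = 0 - 18 ≡ 4; y = λ·(9 - 4) - 5 ≡ 6. → (4, 6)
double: tangent at (4, 6): λ = (3·4² + 10)/(2·6) ≡ 3/1. 1⁻¹ ≡ 1 (mod 11), so λ ≡ 3·1 ≡ 3.
  x = λ² - 4 - 4 = 9 - 8 ≡ 1; y = λ·(4 - 1) - 6 ≡ 3. → (1, 3)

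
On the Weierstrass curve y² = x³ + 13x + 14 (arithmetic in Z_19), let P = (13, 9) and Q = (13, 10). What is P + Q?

O

The two points share x = 13 and their y-coordinates satisfy 9 + 10 ≡ 0 (mod 19), so they are inverses. Their sum is O.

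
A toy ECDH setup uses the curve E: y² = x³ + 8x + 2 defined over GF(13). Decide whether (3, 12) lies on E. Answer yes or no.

yes

y² = 12² ≡ 1; x³ + 8x + 2 = 53 ≡ 1 (mod 13). 1 = 1.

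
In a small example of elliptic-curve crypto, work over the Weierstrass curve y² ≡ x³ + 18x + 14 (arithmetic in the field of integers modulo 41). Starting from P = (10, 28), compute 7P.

Double-and-add on 7 = (111)₂. Start with P = (10, 28) for the leading 1-bit.
double: tangent at (10, 28): λ = (3·10² + 18)/(2·28) ≡ 31/15. 15⁻¹ ≡ 11 (mod 41), so λ ≡ 31·11 ≡ 13.
  x = λ² - 10 - 10 = 169 - 20 ≡ 26; y = λ·(10 - 26) - 28 ≡ 10. → (26, 10)
add P: (26, 10) + (10, 28). λ = (28 - 10)/(10 - 26) ≡ 18/25 mod 41. 25⁻¹ ≡ 23 (mod 41), so λ ≡ 4.
  x = λ² - 26 - 10 = 16 - 36 ≡ 21; y = λ·(26 - 21) - 10 ≡ 10. → (21, 10)
double: tangent at (21, 10): λ = (3·21² + 18)/(2·10) ≡ 29/20. 20⁻¹ ≡ 39 (mod 41), so λ ≡ 29·39 ≡ 24.
  x = λ² - 21 - 21 = 576 - 42 ≡ 1; y = λ·(21 - 1) - 10 ≡ 19. → (1, 19)
add P: (1, 19) + (10, 28). λ = (28 - 19)/(10 - 1) ≡ 9/9 mod 41. 9⁻¹ ≡ 32 (mod 41), so λ ≡ 1.
  x = λ² - 1 - 10 = 1 - 11 ≡ 31; y = λ·(1 - 31) - 19 ≡ 33. → (31, 33)

(31, 33)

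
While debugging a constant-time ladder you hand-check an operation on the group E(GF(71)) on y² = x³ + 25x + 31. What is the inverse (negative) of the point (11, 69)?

(11, 2)

-(11, 69) = (11, -69 mod 71) = (11, 2).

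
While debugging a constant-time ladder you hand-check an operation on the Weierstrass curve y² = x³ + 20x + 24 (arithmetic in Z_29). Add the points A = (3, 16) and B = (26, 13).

(3, 16) + (26, 13). λ = (13 - 16)/(26 - 3) ≡ 26/23 mod 29. 23⁻¹ ≡ 24 (mod 29), so λ ≡ 15.
  x = λ² - 3 - 26 = 225 - 29 ≡ 22; y = λ·(3 - 22) - 16 ≡ 18. → (22, 18)

(22, 18)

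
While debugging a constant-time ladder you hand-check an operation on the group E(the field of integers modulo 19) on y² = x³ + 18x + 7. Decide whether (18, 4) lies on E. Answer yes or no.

no

y² = 4² ≡ 16; x³ + 18x + 7 = 6163 ≡ 7 (mod 19). 16 ≠ 7.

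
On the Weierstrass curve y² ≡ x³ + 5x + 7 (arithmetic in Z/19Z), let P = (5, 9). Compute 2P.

tangent at (5, 9): λ = (3·5² + 5)/(2·9) ≡ 4/18. 18⁻¹ ≡ 18 (mod 19), so λ ≡ 4·18 ≡ 15.
  x = λ² - 5 - 5 = 225 - 10 ≡ 6; y = λ·(5 - 6) - 9 ≡ 14. → (6, 14)

(6, 14)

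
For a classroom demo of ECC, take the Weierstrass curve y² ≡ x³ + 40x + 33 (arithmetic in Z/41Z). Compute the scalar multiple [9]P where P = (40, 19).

Repeated addition: build up to 9P.
2P: tangent at (40, 19): λ = (3·40² + 40)/(2·19) ≡ 2/38. 38⁻¹ ≡ 27 (mod 41), so λ ≡ 2·27 ≡ 13.
  x = λ² - 40 - 40 = 169 - 80 ≡ 7; y = λ·(40 - 7) - 19 ≡ 0. → (7, 0)
3P: (7, 0) + (40, 19). λ = (19 - 0)/(40 - 7) ≡ 19/33 mod 41. 33⁻¹ ≡ 5 (mod 41), so λ ≡ 13.
  x = λ² - 7 - 40 = 169 - 47 ≡ 40; y = λ·(7 - 40) - 0 ≡ 22. → (40, 22)
4P: (40, 22) + (40, 19): same x and y₁ ≡ -y₂, so the sum is O.
5P: O + (40, 19) = (40, 19) (identity).
6P: tangent at (40, 19): λ = (3·40² + 40)/(2·19) ≡ 2/38. 38⁻¹ ≡ 27 (mod 41), so λ ≡ 2·27 ≡ 13.
  x = λ² - 40 - 40 = 169 - 80 ≡ 7; y = λ·(40 - 7) - 19 ≡ 0. → (7, 0)
7P: (7, 0) + (40, 19). λ = (19 - 0)/(40 - 7) ≡ 19/33 mod 41. 33⁻¹ ≡ 5 (mod 41) since 33·5 = 165 ≡ 1, so λ ≡ 13.
  x = λ² - 7 - 40 = 169 - 47 ≡ 40; y = λ·(7 - 40) - 0 ≡ 22. → (40, 22)
8P: (40, 22) + (40, 19): same x and y₁ ≡ -y₂, so the sum is O.
9P: O + (40, 19) = (40, 19) (identity).

(40, 19)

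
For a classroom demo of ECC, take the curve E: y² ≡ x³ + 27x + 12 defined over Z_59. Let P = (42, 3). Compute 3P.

(51, 46)

Repeated addition: build up to 3P.
2P: tangent at (42, 3): λ = (3·42² + 27)/(2·3) ≡ 9/6. 6⁻¹ ≡ 10 (mod 59) since 6·10 = 60 ≡ 1, so λ ≡ 9·10 ≡ 31.
  x = λ² - 42 - 42 = 961 - 84 ≡ 51; y = λ·(42 - 51) - 3 ≡ 13. → (51, 13)
3P: (51, 13) + (42, 3). λ = (3 - 13)/(42 - 51) ≡ 49/50 mod 59. 50⁻¹ ≡ 13 (mod 59), so λ ≡ 47.
  x = λ² - 51 - 42 = 2209 - 93 ≡ 51; y = λ·(51 - 51) - 13 ≡ 46. → (51, 46)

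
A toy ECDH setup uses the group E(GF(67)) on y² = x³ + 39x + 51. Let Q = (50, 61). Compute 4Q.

Double-and-add on 4 = (100)₂. Start with Q = (50, 61) for the leading 1-bit.
double: tangent at (50, 61): λ = (3·50² + 39)/(2·61) ≡ 35/55. 55⁻¹ ≡ 39 (mod 67), so λ ≡ 35·39 ≡ 25.
  x = λ² - 50 - 50 = 625 - 100 ≡ 56; y = λ·(50 - 56) - 61 ≡ 57. → (56, 57)
double: tangent at (56, 57): λ = (3·56² + 39)/(2·57) ≡ 0/47. 47⁻¹ ≡ 10 (mod 67), so λ ≡ 0·10 ≡ 0.
  x = λ² - 56 - 56 = 0 - 112 ≡ 22; y = λ·(56 - 22) - 57 ≡ 10. → (22, 10)

(22, 10)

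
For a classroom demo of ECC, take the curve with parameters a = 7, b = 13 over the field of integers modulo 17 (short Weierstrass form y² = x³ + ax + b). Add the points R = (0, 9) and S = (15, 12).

(0, 9) + (15, 12). λ = (12 - 9)/(15 - 0) ≡ 3/15 mod 17. 15⁻¹ ≡ 8 (mod 17) since 15·8 = 120 ≡ 1, so λ ≡ 7.
  x = λ² - 0 - 15 = 49 - 15 ≡ 0; y = λ·(0 - 0) - 9 ≡ 8. → (0, 8)

(0, 8)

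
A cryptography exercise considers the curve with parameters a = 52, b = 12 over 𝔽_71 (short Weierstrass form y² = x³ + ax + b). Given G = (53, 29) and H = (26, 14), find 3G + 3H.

(57, 44)

First 3G:
Repeated addition: build up to 3G.
2G: tangent at (53, 29): λ = (3·53² + 52)/(2·29) ≡ 30/58. 58⁻¹ ≡ 60 (mod 71) since 58·60 = 3480 ≡ 1, so λ ≡ 30·60 ≡ 25.
  x = λ² - 53 - 53 = 625 - 106 ≡ 22; y = λ·(53 - 22) - 29 ≡ 36. → (22, 36)
3G: (22, 36) + (53, 29). λ = (29 - 36)/(53 - 22) ≡ 64/31 mod 71. 31⁻¹ ≡ 55 (mod 71), so λ ≡ 41.
  x = λ² - 22 - 53 = 1681 - 75 ≡ 44; y = λ·(22 - 44) - 36 ≡ 56. → (44, 56)
3G = (44, 56).
Next 3H:
Repeated addition: build up to 3H.
2H: tangent at (26, 14): λ = (3·26² + 52)/(2·14) ≡ 21/28. 28⁻¹ ≡ 33 (mod 71), so λ ≡ 21·33 ≡ 54.
  x = λ² - 26 - 26 = 2916 - 52 ≡ 24; y = λ·(26 - 24) - 14 ≡ 23. → (24, 23)
3H: (24, 23) + (26, 14). λ = (14 - 23)/(26 - 24) ≡ 62/2 mod 71. 2⁻¹ ≡ 36 (mod 71), so λ ≡ 31.
  x = λ² - 24 - 26 = 961 - 50 ≡ 59; y = λ·(24 - 59) - 23 ≡ 28. → (59, 28)
3H = (59, 28).
Finally 3G + 3H:
(44, 56) + (59, 28). λ = (28 - 56)/(59 - 44) ≡ 43/15 mod 71. 15⁻¹ ≡ 19 (mod 71), so λ ≡ 36.
  x = λ² - 44 - 59 = 1296 - 103 ≡ 57; y = λ·(44 - 57) - 56 ≡ 44. → (57, 44)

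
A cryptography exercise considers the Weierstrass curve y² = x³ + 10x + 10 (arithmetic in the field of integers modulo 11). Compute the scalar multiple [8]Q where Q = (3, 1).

Repeated addition: build up to 8Q.
2Q: tangent at (3, 1): λ = (3·3² + 10)/(2·1) ≡ 4/2. 2⁻¹ ≡ 6 (mod 11), so λ ≡ 4·6 ≡ 2.
  x = λ² - 3 - 3 = 4 - 6 ≡ 9; y = λ·(3 - 9) - 1 ≡ 9. → (9, 9)
3Q: (9, 9) + (3, 1). λ = (1 - 9)/(3 - 9) ≡ 3/5 mod 11. 5⁻¹ ≡ 9 (mod 11) since 5·9 = 45 ≡ 1, so λ ≡ 5.
  x = λ² - 9 - 3 = 25 - 12 ≡ 2; y = λ·(9 - 2) - 9 ≡ 4. → (2, 4)
4Q: (2, 4) + (3, 1). λ = (1 - 4)/(3 - 2) ≡ 8/1 mod 11. 1⁻¹ ≡ 1 (mod 11) since 1·1 = 1 ≡ 1, so λ ≡ 8.
  x = λ² - 2 - 3 = 64 - 5 ≡ 4; y = λ·(2 - 4) - 4 ≡ 2. → (4, 2)
5Q: (4, 2) + (3, 1). λ = (1 - 2)/(3 - 4) ≡ 10/10 mod 11. 10⁻¹ ≡ 10 (mod 11), so λ ≡ 1.
  x = λ² - 4 - 3 = 1 - 7 ≡ 5; y = λ·(4 - 5) - 2 ≡ 8. → (5, 8)
6Q: (5, 8) + (3, 1). λ = (1 - 8)/(3 - 5) ≡ 4/9 mod 11. 9⁻¹ ≡ 5 (mod 11), so λ ≡ 9.
  x = λ² - 5 - 3 = 81 - 8 ≡ 7; y = λ·(5 - 7) - 8 ≡ 7. → (7, 7)
7Q: (7, 7) + (3, 1). λ = (1 - 7)/(3 - 7) ≡ 5/7 mod 11. 7⁻¹ ≡ 8 (mod 11), so λ ≡ 7.
  x = λ² - 7 - 3 = 49 - 10 ≡ 6; y = λ·(7 - 6) - 7 ≡ 0. → (6, 0)
8Q: (6, 0) + (3, 1). λ = (1 - 0)/(3 - 6) ≡ 1/8 mod 11. 8⁻¹ ≡ 7 (mod 11) since 8·7 = 56 ≡ 1, so λ ≡ 7.
  x = λ² - 6 - 3 = 49 - 9 ≡ 7; y = λ·(6 - 7) - 0 ≡ 4. → (7, 4)

(7, 4)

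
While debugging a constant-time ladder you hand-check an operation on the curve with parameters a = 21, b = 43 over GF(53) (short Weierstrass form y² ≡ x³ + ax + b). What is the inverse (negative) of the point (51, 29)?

(51, 24)

-(51, 29) = (51, -29 mod 53) = (51, 24).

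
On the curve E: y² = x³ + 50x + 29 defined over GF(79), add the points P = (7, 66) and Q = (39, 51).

(7, 66) + (39, 51). λ = (51 - 66)/(39 - 7) ≡ 64/32 mod 79. 32⁻¹ ≡ 42 (mod 79) since 32·42 = 1344 ≡ 1, so λ ≡ 2.
  x = λ² - 7 - 39 = 4 - 46 ≡ 37; y = λ·(7 - 37) - 66 ≡ 32. → (37, 32)

(37, 32)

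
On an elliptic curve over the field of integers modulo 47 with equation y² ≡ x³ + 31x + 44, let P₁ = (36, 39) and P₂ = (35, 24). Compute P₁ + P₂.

(36, 39) + (35, 24). λ = (24 - 39)/(35 - 36) ≡ 32/46 mod 47. 46⁻¹ ≡ 46 (mod 47), so λ ≡ 15.
  x = λ² - 36 - 35 = 225 - 71 ≡ 13; y = λ·(36 - 13) - 39 ≡ 24. → (13, 24)

(13, 24)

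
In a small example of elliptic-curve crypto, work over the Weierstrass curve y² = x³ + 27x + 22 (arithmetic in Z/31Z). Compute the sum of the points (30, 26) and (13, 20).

(30, 26) + (13, 20). λ = (20 - 26)/(13 - 30) ≡ 25/14 mod 31. 14⁻¹ ≡ 20 (mod 31) since 14·20 = 280 ≡ 1, so λ ≡ 4.
  x = λ² - 30 - 13 = 16 - 43 ≡ 4; y = λ·(30 - 4) - 26 ≡ 16. → (4, 16)

(4, 16)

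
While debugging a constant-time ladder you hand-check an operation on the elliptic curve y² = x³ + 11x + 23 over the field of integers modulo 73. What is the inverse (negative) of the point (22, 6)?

(22, 67)

-(22, 6) = (22, -6 mod 73) = (22, 67).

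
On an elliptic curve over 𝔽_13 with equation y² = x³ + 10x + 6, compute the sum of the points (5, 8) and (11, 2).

(5, 8) + (11, 2). λ = (2 - 8)/(11 - 5) ≡ 7/6 mod 13. 6⁻¹ ≡ 11 (mod 13), so λ ≡ 12.
  x = λ² - 5 - 11 = 144 - 16 ≡ 11; y = λ·(5 - 11) - 8 ≡ 11. → (11, 11)

(11, 11)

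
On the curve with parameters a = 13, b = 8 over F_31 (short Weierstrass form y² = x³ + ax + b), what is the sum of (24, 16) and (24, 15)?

O

The two points share x = 24 and their y-coordinates satisfy 16 + 15 ≡ 0 (mod 31), so they are inverses. Their sum is the point at infinity.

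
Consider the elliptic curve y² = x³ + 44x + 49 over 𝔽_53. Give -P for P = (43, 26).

-(43, 26) = (43, -26 mod 53) = (43, 27).

(43, 27)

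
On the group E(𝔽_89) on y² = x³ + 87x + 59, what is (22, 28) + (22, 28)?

(56, 77)

tangent at (22, 28): λ = (3·22² + 87)/(2·28) ≡ 26/56. 56⁻¹ ≡ 62 (mod 89), so λ ≡ 26·62 ≡ 10.
  x = λ² - 22 - 22 = 100 - 44 ≡ 56; y = λ·(22 - 56) - 28 ≡ 77. → (56, 77)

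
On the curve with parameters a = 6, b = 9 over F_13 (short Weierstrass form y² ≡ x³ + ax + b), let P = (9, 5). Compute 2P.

(7, 11)

tangent at (9, 5): λ = (3·9² + 6)/(2·5) ≡ 2/10. 10⁻¹ ≡ 4 (mod 13) since 10·4 = 40 ≡ 1, so λ ≡ 2·4 ≡ 8.
  x = λ² - 9 - 9 = 64 - 18 ≡ 7; y = λ·(9 - 7) - 5 ≡ 11. → (7, 11)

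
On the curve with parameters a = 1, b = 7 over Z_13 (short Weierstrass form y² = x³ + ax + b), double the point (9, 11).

(11, 7)

tangent at (9, 11): λ = (3·9² + 1)/(2·11) ≡ 10/9. 9⁻¹ ≡ 3 (mod 13) since 9·3 = 27 ≡ 1, so λ ≡ 10·3 ≡ 4.
  x = λ² - 9 - 9 = 16 - 18 ≡ 11; y = λ·(9 - 11) - 11 ≡ 7. → (11, 7)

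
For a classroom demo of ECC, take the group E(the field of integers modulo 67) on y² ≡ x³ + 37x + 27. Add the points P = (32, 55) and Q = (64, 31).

(32, 55) + (64, 31). λ = (31 - 55)/(64 - 32) ≡ 43/32 mod 67. 32⁻¹ ≡ 44 (mod 67), so λ ≡ 16.
  x = λ² - 32 - 64 = 256 - 96 ≡ 26; y = λ·(32 - 26) - 55 ≡ 41. → (26, 41)

(26, 41)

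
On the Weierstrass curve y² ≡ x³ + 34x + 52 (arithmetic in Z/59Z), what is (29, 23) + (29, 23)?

tangent at (29, 23): λ = (3·29² + 34)/(2·23) ≡ 20/46. 46⁻¹ ≡ 9 (mod 59) since 46·9 = 414 ≡ 1, so λ ≡ 20·9 ≡ 3.
  x = λ² - 29 - 29 = 9 - 58 ≡ 10; y = λ·(29 - 10) - 23 ≡ 34. → (10, 34)

(10, 34)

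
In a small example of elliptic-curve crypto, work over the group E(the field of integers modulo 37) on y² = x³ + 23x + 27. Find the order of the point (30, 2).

2P: tangent at (30, 2): λ = (3·30² + 23)/(2·2) ≡ 22/4. 4⁻¹ ≡ 28 (mod 37) since 4·28 = 112 ≡ 1, so λ ≡ 22·28 ≡ 24.
  x = λ² - 30 - 30 = 576 - 60 ≡ 35; y = λ·(30 - 35) - 2 ≡ 26. → (35, 26)
3P: (35, 26) + (30, 2). λ = (2 - 26)/(30 - 35) ≡ 13/32 mod 37. 32⁻¹ ≡ 22 (mod 37) since 32·22 = 704 ≡ 1, so λ ≡ 27.
  x = λ² - 35 - 30 = 729 - 65 ≡ 35; y = λ·(35 - 35) - 26 ≡ 11. → (35, 11)
4P: (35, 11) + (30, 2). λ = (2 - 11)/(30 - 35) ≡ 28/32 mod 37. 32⁻¹ ≡ 22 (mod 37) since 32·22 = 704 ≡ 1, so λ ≡ 24.
  x = λ² - 35 - 30 = 576 - 65 ≡ 30; y = λ·(35 - 30) - 11 ≡ 35. → (30, 35)
5P: (30, 35) + (30, 2): same x and y₁ ≡ -y₂, so the sum is O.
5P = O, so the order is 5.

5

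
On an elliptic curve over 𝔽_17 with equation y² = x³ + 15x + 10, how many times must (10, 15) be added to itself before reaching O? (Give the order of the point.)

2P: tangent at (10, 15): λ = (3·10² + 15)/(2·15) ≡ 9/13. 13⁻¹ ≡ 4 (mod 17), so λ ≡ 9·4 ≡ 2.
  x = λ² - 10 - 10 = 4 - 20 ≡ 1; y = λ·(10 - 1) - 15 ≡ 3. → (1, 3)
3P: (1, 3) + (10, 15). λ = (15 - 3)/(10 - 1) ≡ 12/9 mod 17. 9⁻¹ ≡ 2 (mod 17), so λ ≡ 7.
  x = λ² - 1 - 10 = 49 - 11 ≡ 4; y = λ·(1 - 4) - 3 ≡ 10. → (4, 10)
4P: (4, 10) + (10, 15). λ = (15 - 10)/(10 - 4) ≡ 5/6 mod 17. 6⁻¹ ≡ 3 (mod 17) since 6·3 = 18 ≡ 1, so λ ≡ 15.
  x = λ² - 4 - 10 = 225 - 14 ≡ 7; y = λ·(4 - 7) - 10 ≡ 13. → (7, 13)
5P: (7, 13) + (10, 15). λ = (15 - 13)/(10 - 7) ≡ 2/3 mod 17. 3⁻¹ ≡ 6 (mod 17) since 3·6 = 18 ≡ 1, so λ ≡ 12.
  x = λ² - 7 - 10 = 144 - 17 ≡ 8; y = λ·(7 - 8) - 13 ≡ 9. → (8, 9)
6P: (8, 9) + (10, 15). λ = (15 - 9)/(10 - 8) ≡ 6/2 mod 17. 2⁻¹ ≡ 9 (mod 17) since 2·9 = 18 ≡ 1, so λ ≡ 3.
  x = λ² - 8 - 10 = 9 - 18 ≡ 8; y = λ·(8 - 8) - 9 ≡ 8. → (8, 8)
7P: (8, 8) + (10, 15). λ = (15 - 8)/(10 - 8) ≡ 7/2 mod 17. 2⁻¹ ≡ 9 (mod 17) since 2·9 = 18 ≡ 1, so λ ≡ 12.
  x = λ² - 8 - 10 = 144 - 18 ≡ 7; y = λ·(8 - 7) - 8 ≡ 4. → (7, 4)
8P: (7, 4) + (10, 15). λ = (15 - 4)/(10 - 7) ≡ 11/3 mod 17. 3⁻¹ ≡ 6 (mod 17), so λ ≡ 15.
  x = λ² - 7 - 10 = 225 - 17 ≡ 4; y = λ·(7 - 4) - 4 ≡ 7. → (4, 7)
9P: (4, 7) + (10, 15). λ = (15 - 7)/(10 - 4) ≡ 8/6 mod 17. 6⁻¹ ≡ 3 (mod 17), so λ ≡ 7.
  x = λ² - 4 - 10 = 49 - 14 ≡ 1; y = λ·(4 - 1) - 7 ≡ 14. → (1, 14)
10P: (1, 14) + (10, 15). λ = (15 - 14)/(10 - 1) ≡ 1/9 mod 17. 9⁻¹ ≡ 2 (mod 17), so λ ≡ 2.
  x = λ² - 1 - 10 = 4 - 11 ≡ 10; y = λ·(1 - 10) - 14 ≡ 2. → (10, 2)
11P: (10, 2) + (10, 15): same x and y₁ ≡ -y₂, so the sum is O.
11P = O, so the order is 11.

11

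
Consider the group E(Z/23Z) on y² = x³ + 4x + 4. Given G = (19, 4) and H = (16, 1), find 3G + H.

First 3G:
Repeated addition: build up to 3G.
2G: tangent at (19, 4): λ = (3·19² + 4)/(2·4) ≡ 6/8. 8⁻¹ ≡ 3 (mod 23), so λ ≡ 6·3 ≡ 18.
  x = λ² - 19 - 19 = 324 - 38 ≡ 10; y = λ·(19 - 10) - 4 ≡ 20. → (10, 20)
3G: (10, 20) + (19, 4). λ = (4 - 20)/(19 - 10) ≡ 7/9 mod 23. 9⁻¹ ≡ 18 (mod 23), so λ ≡ 11.
  x = λ² - 10 - 19 = 121 - 29 ≡ 0; y = λ·(10 - 0) - 20 ≡ 21. → (0, 21)
3G = (0, 21).
Finally 3G + H:
(0, 21) + (16, 1). λ = (1 - 21)/(16 - 0) ≡ 3/16 mod 23. 16⁻¹ ≡ 13 (mod 23), so λ ≡ 16.
  x = λ² - 0 - 16 = 256 - 16 ≡ 10; y = λ·(0 - 10) - 21 ≡ 3. → (10, 3)

(10, 3)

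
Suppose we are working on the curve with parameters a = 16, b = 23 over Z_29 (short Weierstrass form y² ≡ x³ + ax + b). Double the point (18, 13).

tangent at (18, 13): λ = (3·18² + 16)/(2·13) ≡ 2/26. 26⁻¹ ≡ 19 (mod 29) since 26·19 = 494 ≡ 1, so λ ≡ 2·19 ≡ 9.
  x = λ² - 18 - 18 = 81 - 36 ≡ 16; y = λ·(18 - 16) - 13 ≡ 5. → (16, 5)

(16, 5)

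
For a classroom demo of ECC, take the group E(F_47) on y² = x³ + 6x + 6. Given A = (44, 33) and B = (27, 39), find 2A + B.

First 2A:
Repeated addition: build up to 2A.
2A: tangent at (44, 33): λ = (3·44² + 6)/(2·33) ≡ 33/19. 19⁻¹ ≡ 5 (mod 47), so λ ≡ 33·5 ≡ 24.
  x = λ² - 44 - 44 = 576 - 88 ≡ 18; y = λ·(44 - 18) - 33 ≡ 27. → (18, 27)
2A = (18, 27).
Finally 2A + B:
(18, 27) + (27, 39). λ = (39 - 27)/(27 - 18) ≡ 12/9 mod 47. 9⁻¹ ≡ 21 (mod 47) since 9·21 = 189 ≡ 1, so λ ≡ 17.
  x = λ² - 18 - 27 = 289 - 45 ≡ 9; y = λ·(18 - 9) - 27 ≡ 32. → (9, 32)

(9, 32)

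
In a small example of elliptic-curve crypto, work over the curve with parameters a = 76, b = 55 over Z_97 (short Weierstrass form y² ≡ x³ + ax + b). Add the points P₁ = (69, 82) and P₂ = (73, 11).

(69, 82) + (73, 11). λ = (11 - 82)/(73 - 69) ≡ 26/4 mod 97. 4⁻¹ ≡ 73 (mod 97), so λ ≡ 55.
  x = λ² - 69 - 73 = 3025 - 142 ≡ 70; y = λ·(69 - 70) - 82 ≡ 57. → (70, 57)

(70, 57)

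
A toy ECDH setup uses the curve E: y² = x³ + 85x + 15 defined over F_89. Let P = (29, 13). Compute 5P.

(37, 71)

Double-and-add on 5 = (101)₂. Start with P = (29, 13) for the leading 1-bit.
double: tangent at (29, 13): λ = (3·29² + 85)/(2·13) ≡ 27/26. 26⁻¹ ≡ 24 (mod 89), so λ ≡ 27·24 ≡ 25.
  x = λ² - 29 - 29 = 625 - 58 ≡ 33; y = λ·(29 - 33) - 13 ≡ 65. → (33, 65)
double: tangent at (33, 65): λ = (3·33² + 85)/(2·65) ≡ 59/41. 41⁻¹ ≡ 76 (mod 89), so λ ≡ 59·76 ≡ 34.
  x = λ² - 33 - 33 = 1156 - 66 ≡ 22; y = λ·(33 - 22) - 65 ≡ 42. → (22, 42)
add P: (22, 42) + (29, 13). λ = (13 - 42)/(29 - 22) ≡ 60/7 mod 89. 7⁻¹ ≡ 51 (mod 89), so λ ≡ 34.
  x = λ² - 22 - 29 = 1156 - 51 ≡ 37; y = λ·(22 - 37) - 42 ≡ 71. → (37, 71)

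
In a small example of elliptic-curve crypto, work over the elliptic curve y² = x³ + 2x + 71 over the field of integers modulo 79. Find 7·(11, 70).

(42, 46)

Write Q = (11, 70).
Repeated addition: build up to 7Q.
2Q: tangent at (11, 70): λ = (3·11² + 2)/(2·70) ≡ 49/61. 61⁻¹ ≡ 57 (mod 79), so λ ≡ 49·57 ≡ 28.
  x = λ² - 11 - 11 = 784 - 22 ≡ 51; y = λ·(11 - 51) - 70 ≡ 74. → (51, 74)
3Q: (51, 74) + (11, 70). λ = (70 - 74)/(11 - 51) ≡ 75/39 mod 79. 39⁻¹ ≡ 77 (mod 79), so λ ≡ 8.
  x = λ² - 51 - 11 = 64 - 62 ≡ 2; y = λ·(51 - 2) - 74 ≡ 2. → (2, 2)
4Q: (2, 2) + (11, 70). λ = (70 - 2)/(11 - 2) ≡ 68/9 mod 79. 9⁻¹ ≡ 44 (mod 79), so λ ≡ 69.
  x = λ² - 2 - 11 = 4761 - 13 ≡ 8; y = λ·(2 - 8) - 2 ≡ 58. → (8, 58)
5Q: (8, 58) + (11, 70). λ = (70 - 58)/(11 - 8) ≡ 12/3 mod 79. 3⁻¹ ≡ 53 (mod 79), so λ ≡ 4.
  x = λ² - 8 - 11 = 16 - 19 ≡ 76; y = λ·(8 - 76) - 58 ≡ 65. → (76, 65)
6Q: (76, 65) + (11, 70). λ = (70 - 65)/(11 - 76) ≡ 5/14 mod 79. 14⁻¹ ≡ 17 (mod 79), so λ ≡ 6.
  x = λ² - 76 - 11 = 36 - 87 ≡ 28; y = λ·(76 - 28) - 65 ≡ 65. → (28, 65)
7Q: (28, 65) + (11, 70). λ = (70 - 65)/(11 - 28) ≡ 5/62 mod 79. 62⁻¹ ≡ 65 (mod 79), so λ ≡ 9.
  x = λ² - 28 - 11 = 81 - 39 ≡ 42; y = λ·(28 - 42) - 65 ≡ 46. → (42, 46)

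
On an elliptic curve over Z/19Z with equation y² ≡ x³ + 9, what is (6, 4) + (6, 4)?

tangent at (6, 4): λ = (3·6² + 0)/(2·4) ≡ 13/8. 8⁻¹ ≡ 12 (mod 19), so λ ≡ 13·12 ≡ 4.
  x = λ² - 6 - 6 = 16 - 12 ≡ 4; y = λ·(6 - 4) - 4 ≡ 4. → (4, 4)

(4, 4)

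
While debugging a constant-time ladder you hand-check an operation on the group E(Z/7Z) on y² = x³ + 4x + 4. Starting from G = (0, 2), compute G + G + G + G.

Double-and-add on 4 = (100)₂. Start with G = (0, 2) for the leading 1-bit.
double: tangent at (0, 2): λ = (3·0² + 4)/(2·2) ≡ 4/4. 4⁻¹ ≡ 2 (mod 7), so λ ≡ 4·2 ≡ 1.
  x = λ² - 0 - 0 = 1 - 0 ≡ 1; y = λ·(0 - 1) - 2 ≡ 4. → (1, 4)
double: tangent at (1, 4): λ = (3·1² + 4)/(2·4) ≡ 0/1. 1⁻¹ ≡ 1 (mod 7), so λ ≡ 0·1 ≡ 0.
  x = λ² - 1 - 1 = 0 - 2 ≡ 5; y = λ·(1 - 5) - 4 ≡ 3. → (5, 3)

(5, 3)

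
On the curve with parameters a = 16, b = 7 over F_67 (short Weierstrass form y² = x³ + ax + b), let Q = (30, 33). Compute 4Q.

(30, 33)

Double-and-add on 4 = (100)₂. Start with Q = (30, 33) for the leading 1-bit.
double: tangent at (30, 33): λ = (3·30² + 16)/(2·33) ≡ 36/66. 66⁻¹ ≡ 66 (mod 67) since 66·66 = 4356 ≡ 1, so λ ≡ 36·66 ≡ 31.
  x = λ² - 30 - 30 = 961 - 60 ≡ 30; y = λ·(30 - 30) - 33 ≡ 34. → (30, 34)
double: tangent at (30, 34): λ = (3·30² + 16)/(2·34) ≡ 36/1. 1⁻¹ ≡ 1 (mod 67) since 1·1 = 1 ≡ 1, so λ ≡ 36·1 ≡ 36.
  x = λ² - 30 - 30 = 1296 - 60 ≡ 30; y = λ·(30 - 30) - 34 ≡ 33. → (30, 33)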